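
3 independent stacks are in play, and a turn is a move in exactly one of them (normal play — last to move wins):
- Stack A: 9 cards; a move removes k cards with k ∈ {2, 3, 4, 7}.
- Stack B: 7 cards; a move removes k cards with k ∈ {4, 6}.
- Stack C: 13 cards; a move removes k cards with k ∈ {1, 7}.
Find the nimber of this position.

4

For stack A, compute g(0), g(1), … with moves {2, 3, 4, 7}:
g(0) = mex{} = 0
g(1) = mex{} = 0
g(2) = mex{0} = 1
g(3) = mex{0} = 1
g(4) = mex{0,1} = 2
g(5) = mex{0,1} = 2
g(6) = mex{1,2} = 0
g(7) = mex{0,1,2} = 3
g(8) = mex{0,2} = 1
g(9) = mex{0,1,2,3} = 4
So g(9) = 4.
For stack B, compute g(0), g(1), … with moves {4, 6}:
k:     0  1  2  3  4  5  6  7
g(k):  0  0  0  0  1  1  1  1
So g(7) = 1.
Build the Grundy sequence for stack C with g(k) = mex{g(k−s) : s ∈ {1, 7}, s ≤ k}:
k:     0  1  2  3  4  5  6  7  8  9 10 11 12 13
g(k):  0  1  0  1  0  1  0  1  0  1  0  1  0  1
So g(13) = 1.
The value of a disjunctive sum is the nim-sum of the parts.
Combined value = 4 ⊕ 1 ⊕ 1 = 4.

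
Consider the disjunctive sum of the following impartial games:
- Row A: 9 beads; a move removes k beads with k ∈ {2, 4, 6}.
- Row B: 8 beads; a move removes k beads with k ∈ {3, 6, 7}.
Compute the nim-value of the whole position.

Grundy values for row A (subtraction set {2, 4, 6}):
g(0) = mex{} = 0
g(1) = mex{} = 0
g(2) = mex{0} = 1
g(3) = mex{0} = 1
g(4) = mex{0,1} = 2
g(5) = mex{0,1} = 2
g(6) = mex{0,1,2} = 3
g(7) = mex{0,1,2} = 3
g(8) = mex{1,2,3} = 0
g(9) = mex{1,2,3} = 0
So g(9) = 0.
Grundy values for row B (subtraction set {3, 6, 7}):
g(0) = mex{} = 0
g(1) = mex{} = 0
g(2) = mex{} = 0
g(3) = mex{0} = 1
g(4) = mex{0} = 1
g(5) = mex{0} = 1
g(6) = mex{0,1} = 2
g(7) = mex{0,1} = 2
g(8) = mex{0,1} = 2
So g(8) = 2.
The value of a disjunctive sum is the nim-sum of the parts.
Combined value = 0 ⊕ 2 = 2.

2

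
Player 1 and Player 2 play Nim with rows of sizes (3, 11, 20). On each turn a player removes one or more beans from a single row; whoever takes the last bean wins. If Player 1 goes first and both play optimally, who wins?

Nim-sum: 3 ⊕ 11 ⊕ 20 = 28.
The nim-sum is 28 ≠ 0, so this is an N-position: the player to move can win; Player 1 has a winning move.

Player 1 wins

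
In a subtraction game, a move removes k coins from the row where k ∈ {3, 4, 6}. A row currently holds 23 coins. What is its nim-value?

1

Build the Grundy sequence with g(k) = mex{g(k−s) : s ∈ {3, 4, 6}, s ≤ k}:
k:     0  1  2  3  4  5  6  7  8  9 10 11 12 13 14 15 16 17 18 19 20 21 22 23
g(k):  0  0  0  1  1  1  2  2  2  0  0  0  1  1  1  2  2  2  0  0  0  1  1  1
So g(23) = 1.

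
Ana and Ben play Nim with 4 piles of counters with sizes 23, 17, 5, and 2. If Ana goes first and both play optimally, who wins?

Ana wins

Nim-sum: 23 ⊕ 17 ⊕ 5 ⊕ 2 = 1.
The nim-sum is 1 ≠ 0, so this is an N-position: the player to move can win; Ana has a winning move.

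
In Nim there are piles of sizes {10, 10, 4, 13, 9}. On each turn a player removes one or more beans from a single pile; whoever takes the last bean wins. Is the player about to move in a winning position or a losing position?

Compute the nim-sum pairwise:
10 ⊕ 10 = 0
0 ⊕ 4 = 4
4 ⊕ 13 = 9
9 ⊕ 9 = 0
The nim-sum is 0, so this is a P-position: the player to move is in a losing position under optimal play.

Losing position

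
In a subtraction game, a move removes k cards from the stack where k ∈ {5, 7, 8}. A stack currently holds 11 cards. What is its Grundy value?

2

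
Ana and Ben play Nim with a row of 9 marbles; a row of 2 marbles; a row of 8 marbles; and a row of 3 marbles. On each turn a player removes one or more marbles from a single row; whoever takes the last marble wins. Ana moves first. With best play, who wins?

Ben wins

Nim-sum: 9 ^ 2 ^ 8 ^ 3 = 0.
The nim-sum is 0, so this is a P-position: the player to move is in a losing position under optimal play; Ana is about to move from it and so loses — Ben wins.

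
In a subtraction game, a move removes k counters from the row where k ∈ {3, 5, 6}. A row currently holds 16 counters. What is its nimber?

2

Grundy values for subtraction set {3, 5, 6}:
k:     0  1  2  3  4  5  6  7  8  9 10 11 12 13 14 15 16
g(k):  0  0  0  1  1  1  2  2  2  0  0  0  1  1  1  2  2
So g(16) = 2.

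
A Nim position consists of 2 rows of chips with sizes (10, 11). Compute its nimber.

1

In binary:
  1010  (10)
  1011  (11)
  ----
  0001  (1)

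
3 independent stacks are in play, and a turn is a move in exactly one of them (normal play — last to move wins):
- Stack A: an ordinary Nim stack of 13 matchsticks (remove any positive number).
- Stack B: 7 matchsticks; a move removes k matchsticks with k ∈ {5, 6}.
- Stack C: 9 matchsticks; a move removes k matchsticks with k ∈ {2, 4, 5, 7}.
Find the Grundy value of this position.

12

Stack A is a plain Nim stack of size 13, so its Grundy value is 13.
Grundy values for stack B (subtraction set {5, 6}):
k:     0  1  2  3  4  5  6  7
g(k):  0  0  0  0  0  1  1  1
So g(7) = 1.
Build the Grundy sequence for stack C with g(k) = mex{g(k−s) : s ∈ {2, 4, 5, 7}, s ≤ k}:
k:     0  1  2  3  4  5  6  7  8  9
g(k):  0  0  1  1  2  2  3  3  4  0
So g(9) = 0.
By the Sprague-Grundy theorem, the Grundy value of a sum of independent games is the XOR of the component values.
Combined value = 13 XOR 1 XOR 0 = 12.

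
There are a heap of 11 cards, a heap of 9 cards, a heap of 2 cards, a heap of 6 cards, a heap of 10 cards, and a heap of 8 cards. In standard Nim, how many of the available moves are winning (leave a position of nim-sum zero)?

1

Write each in binary and XOR column by column:
  1011  (11)
  1001  (9)
  0010  (2)
  0110  (6)
  1010  (10)
  1000  (8)
  ----
  0100  (4)
The overall nim-sum is X = 4. A heap of size p has a winning move iff p XOR X < p (reduce it to p XOR X).
  11: 11 XOR 4 = 15 ≥ 11 — no move.
  9: 9 XOR 4 = 13 ≥ 9 — no move.
  2: 2 XOR 4 = 6 ≥ 2 — no move.
  6: 6 XOR 4 = 2 < 6 — winning move (to 2).
  10: 10 XOR 4 = 14 ≥ 10 — no move.
  8: 8 XOR 4 = 12 ≥ 8 — no move.
That gives 1 winning move.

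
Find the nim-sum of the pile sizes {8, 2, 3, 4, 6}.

11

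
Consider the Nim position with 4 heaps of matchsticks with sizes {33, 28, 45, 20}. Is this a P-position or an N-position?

N-position

Compute the nim-sum pairwise:
33 ^ 28 = 61
61 ^ 45 = 16
16 ^ 20 = 4
The nim-sum is 4 ≠ 0, so this is an N-position: the player to move can win.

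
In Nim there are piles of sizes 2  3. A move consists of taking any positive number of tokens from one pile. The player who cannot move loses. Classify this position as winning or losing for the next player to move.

Winning position

Compute the nim-sum pairwise:
2 ⊕ 3 = 1
The nim-sum is 1 ≠ 0, so this is an N-position: the player to move can win.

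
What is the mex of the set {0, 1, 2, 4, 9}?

3

The values 0, 1, 2 are all present; 3 is the first non-negative integer missing from the set.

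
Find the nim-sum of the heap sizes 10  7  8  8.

13

Compute the nim-sum pairwise:
10 ⊕ 7 = 13
13 ⊕ 8 = 5
5 ⊕ 8 = 13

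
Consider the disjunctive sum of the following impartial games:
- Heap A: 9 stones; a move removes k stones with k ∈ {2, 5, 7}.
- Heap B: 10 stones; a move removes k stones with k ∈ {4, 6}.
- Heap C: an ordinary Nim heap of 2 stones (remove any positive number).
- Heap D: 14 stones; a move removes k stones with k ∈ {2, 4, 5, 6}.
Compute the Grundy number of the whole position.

3

Build the Grundy sequence for heap A with g(k) = mex{g(k−s) : s ∈ {2, 5, 7}, s ≤ k}:
g(0) = mex{} = 0
g(1) = mex{} = 0
g(2) = mex{0} = 1
g(3) = mex{0} = 1
g(4) = mex{1} = 0
g(5) = mex{0,1} = 2
g(6) = mex{0} = 1
g(7) = mex{0,1,2} = 3
g(8) = mex{0,1} = 2
g(9) = mex{0,1,3} = 2
So g(9) = 2.
Build the Grundy sequence for heap B with g(k) = mex{g(k−s) : s ∈ {4, 6}, s ≤ k}:
g(0) = mex{} = 0
g(1) = mex{} = 0
g(2) = mex{} = 0
g(3) = mex{} = 0
g(4) = mex{0} = 1
g(5) = mex{0} = 1
g(6) = mex{0} = 1
g(7) = mex{0} = 1
g(8) = mex{0,1} = 2
g(9) = mex{0,1} = 2
g(10) = mex{1} = 0
So g(10) = 0.
Heap C is a plain Nim heap of size 2, so its Grundy value is 2.
Build the Grundy sequence for heap D with g(k) = mex{g(k−s) : s ∈ {2, 4, 5, 6}, s ≤ k}:
k:     0  1  2  3  4  5  6  7  8  9 10 11 12 13 14
g(k):  0  0  1  1  2  2  3  3  0  0  1  1  2  2  3
So g(14) = 3.
The value of a disjunctive sum is the nim-sum of the parts.
Combined value = 2 XOR 0 XOR 2 XOR 3 = 3.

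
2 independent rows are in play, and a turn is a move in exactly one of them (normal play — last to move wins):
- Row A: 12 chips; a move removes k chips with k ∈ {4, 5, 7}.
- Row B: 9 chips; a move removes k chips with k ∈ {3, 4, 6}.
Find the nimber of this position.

Build the Grundy sequence for row A with g(k) = mex{g(k−s) : s ∈ {4, 5, 7}, s ≤ k}:
k:     0  1  2  3  4  5  6  7  8  9 10 11 12
g(k):  0  0  0  0  1  1  1  1  2  2  2  0  0
So g(12) = 0.
For row B, compute g(0), g(1), … with moves {3, 4, 6}:
k:     0  1  2  3  4  5  6  7  8  9
g(k):  0  0  0  1  1  1  2  2  2  0
So g(9) = 0.
By the Sprague-Grundy theorem, the Grundy value of a sum of independent games is the XOR of the component values.
Combined value = 0 XOR 0 = 0.

0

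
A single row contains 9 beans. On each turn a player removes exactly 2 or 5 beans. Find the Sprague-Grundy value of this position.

Grundy values for subtraction set {2, 5}:
g(0) = mex{} = 0
g(1) = mex{} = 0
g(2) = mex{0} = 1
g(3) = mex{0} = 1
g(4) = mex{1} = 0
g(5) = mex{0,1} = 2
g(6) = mex{0} = 1
g(7) = mex{1,2} = 0
g(8) = mex{1} = 0
g(9) = mex{0} = 1
So g(9) = 1.

1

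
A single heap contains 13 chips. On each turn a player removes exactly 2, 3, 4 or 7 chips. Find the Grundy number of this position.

1

Build the Grundy sequence with g(k) = mex{g(k−s) : s ∈ {2, 3, 4, 7}, s ≤ k}:
g(0) = mex{} = 0
g(1) = mex{} = 0
g(2) = mex{0} = 1
g(3) = mex{0} = 1
g(4) = mex{0,1} = 2
g(5) = mex{0,1} = 2
g(6) = mex{1,2} = 0
g(7) = mex{0,1,2} = 3
g(8) = mex{0,2} = 1
g(9) = mex{0,1,2,3} = 4
g(10) = mex{0,1,3} = 2
g(11) = mex{1,2,3,4} = 0
g(12) = mex{1,2,4} = 0
g(13) = mex{0,2,4} = 1
So g(13) = 1.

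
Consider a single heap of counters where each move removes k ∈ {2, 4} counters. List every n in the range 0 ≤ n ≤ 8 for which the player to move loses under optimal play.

Build the Grundy sequence with g(k) = mex{g(k−s) : s ∈ {2, 4}, s ≤ k}:
k:     0  1  2  3  4  5  6  7  8
g(k):  0  0  1  1  2  2  0  0  1
The P-positions (g = 0) in 0..8 are 0, 1, 6, 7.

0, 1, 6, 7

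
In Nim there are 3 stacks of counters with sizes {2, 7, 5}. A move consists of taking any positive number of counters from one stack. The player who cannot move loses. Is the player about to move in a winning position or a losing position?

Losing position

Nim-sum: 2 XOR 7 XOR 5 = 0.
The nim-sum is 0, so this is a P-position: the player to move is in a losing position under optimal play.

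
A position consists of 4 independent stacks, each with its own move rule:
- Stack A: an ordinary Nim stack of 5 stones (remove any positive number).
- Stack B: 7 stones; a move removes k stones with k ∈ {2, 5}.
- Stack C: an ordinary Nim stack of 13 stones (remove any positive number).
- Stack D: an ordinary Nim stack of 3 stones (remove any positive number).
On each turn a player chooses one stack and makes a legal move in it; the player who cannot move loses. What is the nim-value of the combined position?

11

Stack A is a plain Nim stack of size 5, so its Grundy value is 5.
For stack B, compute g(0), g(1), … with moves {2, 5}:
k:     0  1  2  3  4  5  6  7
g(k):  0  0  1  1  0  2  1  0
So g(7) = 0.
Stack C is a plain Nim stack of size 13, so its Grundy value is 13.
Stack D is a plain Nim stack of size 3, so its Grundy value is 3.
By the Sprague-Grundy theorem, the Grundy value of a sum of independent games is the XOR of the component values.
Combined value = 5 ⊕ 0 ⊕ 13 ⊕ 3 = 11.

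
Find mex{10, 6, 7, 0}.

1

0 is in the set but 1 is not, so the mex is 1.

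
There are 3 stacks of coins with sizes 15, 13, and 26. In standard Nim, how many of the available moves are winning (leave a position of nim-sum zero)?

1

Nim-sum: 15 ^ 13 ^ 26 = 24.
The overall nim-sum is X = 24. A stack of size p has a winning move iff p XOR X < p (reduce it to p XOR X).
  15: 15 XOR 24 = 23 ≥ 15 — no move.
  13: 13 XOR 24 = 21 ≥ 13 — no move.
  26: 26 XOR 24 = 2 < 26 — winning move (to 2).
That gives 1 winning move.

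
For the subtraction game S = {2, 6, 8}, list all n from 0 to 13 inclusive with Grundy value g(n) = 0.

Compute g(0), g(1), … for moves {2, 6, 8}:
g(0) = mex{} = 0
g(1) = mex{} = 0
g(2) = mex{0} = 1
g(3) = mex{0} = 1
g(4) = mex{1} = 0
g(5) = mex{1} = 0
g(6) = mex{0} = 1
g(7) = mex{0} = 1
g(8) = mex{0,1} = 2
g(9) = mex{0,1} = 2
g(10) = mex{0,1,2} = 3
g(11) = mex{0,1,2} = 3
g(12) = mex{0,1,3} = 2
g(13) = mex{0,1,3} = 2
The P-positions (g = 0) in 0..13 are 0, 1, 4, 5.

0, 1, 4, 5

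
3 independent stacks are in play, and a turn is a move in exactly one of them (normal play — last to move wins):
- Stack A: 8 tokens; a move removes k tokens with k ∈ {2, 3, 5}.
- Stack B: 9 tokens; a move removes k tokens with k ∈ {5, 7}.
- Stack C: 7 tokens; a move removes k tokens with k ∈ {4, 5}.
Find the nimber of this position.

0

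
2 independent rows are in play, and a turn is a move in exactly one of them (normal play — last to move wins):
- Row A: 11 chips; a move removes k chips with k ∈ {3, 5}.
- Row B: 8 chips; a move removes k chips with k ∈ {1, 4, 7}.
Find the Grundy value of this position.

1

For row A, compute g(0), g(1), … with moves {3, 5}:
k:     0  1  2  3  4  5  6  7  8  9 10 11
g(k):  0  0  0  1  1  1  2  2  0  0  0  1
So g(11) = 1.
Grundy values for row B (subtraction set {1, 4, 7}):
g(0) = mex{} = 0
g(1) = mex{0} = 1
g(2) = mex{1} = 0
g(3) = mex{0} = 1
g(4) = mex{0,1} = 2
g(5) = mex{1,2} = 0
g(6) = mex{0} = 1
g(7) = mex{0,1} = 2
g(8) = mex{1,2} = 0
So g(8) = 0.
By the Sprague-Grundy theorem, the Grundy value of a sum of independent games is the XOR of the component values.
Combined value = 1 XOR 0 = 1.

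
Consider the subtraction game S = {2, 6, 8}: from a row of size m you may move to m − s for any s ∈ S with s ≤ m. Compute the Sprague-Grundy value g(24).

Grundy values for subtraction set {2, 6, 8}:
k:     0  1  2  3  4  5  6  7  8  9 10 11 12 13 14 15 16 17 18 19 20 21 22 23 24
g(k):  0  0  1  1  0  0  1  1  2  2  3  3  2  2  0  0  1  1  0  0  1  1  2  2  3
So g(24) = 3.

3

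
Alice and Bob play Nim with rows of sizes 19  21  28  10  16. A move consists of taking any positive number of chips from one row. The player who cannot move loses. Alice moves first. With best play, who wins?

Compute the nim-sum pairwise:
19 XOR 21 = 6
6 XOR 28 = 26
26 XOR 10 = 16
16 XOR 16 = 0
The nim-sum is 0, so this is a P-position: the player to move is in a losing position under optimal play; Alice is about to move from it and so loses — Bob wins.

Bob wins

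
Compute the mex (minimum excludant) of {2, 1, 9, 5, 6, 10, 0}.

The values 0, 1, 2 are all present; 3 is the first non-negative integer missing from the set.

3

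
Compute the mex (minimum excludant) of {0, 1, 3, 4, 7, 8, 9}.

2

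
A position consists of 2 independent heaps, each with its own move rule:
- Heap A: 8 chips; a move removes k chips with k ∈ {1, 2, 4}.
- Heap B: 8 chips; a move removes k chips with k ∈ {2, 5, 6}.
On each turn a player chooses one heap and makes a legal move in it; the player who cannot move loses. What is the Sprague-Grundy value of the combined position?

Build the Grundy sequence for heap A with g(k) = mex{g(k−s) : s ∈ {1, 2, 4}, s ≤ k}:
g(0) = mex{} = 0
g(1) = mex{0} = 1
g(2) = mex{0,1} = 2
g(3) = mex{1,2} = 0
g(4) = mex{0,2} = 1
g(5) = mex{0,1} = 2
g(6) = mex{1,2} = 0
g(7) = mex{0,2} = 1
g(8) = mex{0,1} = 2
So g(8) = 2.
Build the Grundy sequence for heap B with g(k) = mex{g(k−s) : s ∈ {2, 5, 6}, s ≤ k}:
g(0) = mex{} = 0
g(1) = mex{} = 0
g(2) = mex{0} = 1
g(3) = mex{0} = 1
g(4) = mex{1} = 0
g(5) = mex{0,1} = 2
g(6) = mex{0} = 1
g(7) = mex{0,1,2} = 3
g(8) = mex{1} = 0
So g(8) = 0.
By the Sprague-Grundy theorem, the Grundy value of a sum of independent games is the XOR of the component values.
Combined value = 2 ⊕ 0 = 2.

2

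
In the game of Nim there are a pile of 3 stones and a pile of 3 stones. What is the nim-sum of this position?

Write each in binary and XOR column by column:
  11  (3)
  11  (3)
  --
  00  (0)

0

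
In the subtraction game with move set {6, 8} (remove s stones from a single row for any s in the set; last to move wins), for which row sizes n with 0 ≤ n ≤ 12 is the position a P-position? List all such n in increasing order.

0, 1, 2, 3, 4, 5

Build the Grundy sequence with g(k) = mex{g(k−s) : s ∈ {6, 8}, s ≤ k}:
k:     0  1  2  3  4  5  6  7  8  9 10 11 12
g(k):  0  0  0  0  0  0  1  1  1  1  1  1  2
The P-positions (g = 0) in 0..12 are 0, 1, 2, 3, 4, 5.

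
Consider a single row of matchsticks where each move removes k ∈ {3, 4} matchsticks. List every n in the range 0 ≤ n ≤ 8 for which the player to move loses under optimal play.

0, 1, 2, 7, 8

Compute g(0), g(1), … for moves {3, 4}:
g(0) = mex{} = 0
g(1) = mex{} = 0
g(2) = mex{} = 0
g(3) = mex{0} = 1
g(4) = mex{0} = 1
g(5) = mex{0} = 1
g(6) = mex{0,1} = 2
g(7) = mex{1} = 0
g(8) = mex{1} = 0
The P-positions (g = 0) in 0..8 are 0, 1, 2, 7, 8.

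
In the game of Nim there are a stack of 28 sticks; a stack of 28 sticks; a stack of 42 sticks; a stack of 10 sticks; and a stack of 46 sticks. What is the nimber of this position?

Nim-sum: 28 ^ 28 ^ 42 ^ 10 ^ 46 = 14.

14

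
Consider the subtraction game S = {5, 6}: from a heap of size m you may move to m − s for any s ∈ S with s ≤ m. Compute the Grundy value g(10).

2

Build the Grundy sequence with g(k) = mex{g(k−s) : s ∈ {5, 6}, s ≤ k}:
k:     0  1  2  3  4  5  6  7  8  9 10
g(k):  0  0  0  0  0  1  1  1  1  1  2
So g(10) = 2.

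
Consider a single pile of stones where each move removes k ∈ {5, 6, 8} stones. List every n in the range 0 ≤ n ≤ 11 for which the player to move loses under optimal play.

0, 1, 2, 3, 4

Build the Grundy sequence with g(k) = mex{g(k−s) : s ∈ {5, 6, 8}, s ≤ k}:
k:     0  1  2  3  4  5  6  7  8  9 10 11
g(k):  0  0  0  0  0  1  1  1  1  1  2  2
The P-positions (g = 0) in 0..11 are 0, 1, 2, 3, 4.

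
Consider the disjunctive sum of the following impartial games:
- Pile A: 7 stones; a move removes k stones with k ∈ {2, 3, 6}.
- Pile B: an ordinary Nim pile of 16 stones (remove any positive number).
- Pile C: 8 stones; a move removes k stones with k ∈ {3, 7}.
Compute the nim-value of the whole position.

19

For pile A, compute g(0), g(1), … with moves {2, 3, 6}:
g(0) = mex{} = 0
g(1) = mex{} = 0
g(2) = mex{0} = 1
g(3) = mex{0} = 1
g(4) = mex{0,1} = 2
g(5) = mex{1} = 0
g(6) = mex{0,1,2} = 3
g(7) = mex{0,2} = 1
So g(7) = 1.
Pile B is a plain Nim pile of size 16, so its Grundy value is 16.
For pile C, compute g(0), g(1), … with moves {3, 7}:
k:     0  1  2  3  4  5  6  7  8
g(k):  0  0  0  1  1  1  0  2  2
So g(8) = 2.
By the Sprague-Grundy theorem, the Grundy value of a sum of independent games is the XOR of the component values.
Combined value = 1 ⊕ 16 ⊕ 2 = 19.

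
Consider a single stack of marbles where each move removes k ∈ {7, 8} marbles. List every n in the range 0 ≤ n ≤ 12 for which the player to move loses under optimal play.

Build the Grundy sequence with g(k) = mex{g(k−s) : s ∈ {7, 8}, s ≤ k}:
k:     0  1  2  3  4  5  6  7  8  9 10 11 12
g(k):  0  0  0  0  0  0  0  1  1  1  1  1  1
The P-positions (g = 0) in 0..12 are 0, 1, 2, 3, 4, 5, 6.

0, 1, 2, 3, 4, 5, 6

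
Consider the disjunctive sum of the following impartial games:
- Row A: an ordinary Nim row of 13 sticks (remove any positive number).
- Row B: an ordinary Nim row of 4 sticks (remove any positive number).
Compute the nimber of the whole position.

Row A is a plain Nim row of size 13, so its Grundy value is 13.
Row B is a plain Nim row of size 4, so its Grundy value is 4.
By the Sprague-Grundy theorem, the Grundy value of a sum of independent games is the XOR of the component values.
Combined value = 13 XOR 4 = 9.

9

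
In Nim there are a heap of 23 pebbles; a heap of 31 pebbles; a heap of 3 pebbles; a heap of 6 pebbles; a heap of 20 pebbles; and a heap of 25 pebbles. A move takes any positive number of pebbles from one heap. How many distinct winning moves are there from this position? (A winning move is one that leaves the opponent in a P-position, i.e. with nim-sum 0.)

0

Nim-sum: 23 ⊕ 31 ⊕ 3 ⊕ 6 ⊕ 20 ⊕ 25 = 0.
The nim-sum is already 0, so every move leaves a nonzero nim-sum — there are no winning moves.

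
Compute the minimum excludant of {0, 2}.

0 is in the set but 1 is not, so the mex is 1.

1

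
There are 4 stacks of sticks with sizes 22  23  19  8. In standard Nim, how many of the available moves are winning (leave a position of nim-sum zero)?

Bitwise XOR of the heap sizes:
  10110  (22)
  10111  (23)
  10011  (19)
  01000  (8)
  -----
  11010  (26)
The overall nim-sum is X = 26. A stack of size p has a winning move iff p XOR X < p (reduce it to p XOR X).
  22: 22 XOR 26 = 12 < 22 — winning move (to 12).
  23: 23 XOR 26 = 13 < 23 — winning move (to 13).
  19: 19 XOR 26 = 9 < 19 — winning move (to 9).
  8: 8 XOR 26 = 18 ≥ 8 — no move.
That gives 3 winning moves.

3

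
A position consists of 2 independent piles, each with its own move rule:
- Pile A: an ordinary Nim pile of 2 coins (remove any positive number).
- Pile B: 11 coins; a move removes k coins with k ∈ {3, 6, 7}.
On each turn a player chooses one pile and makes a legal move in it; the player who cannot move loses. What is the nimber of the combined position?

2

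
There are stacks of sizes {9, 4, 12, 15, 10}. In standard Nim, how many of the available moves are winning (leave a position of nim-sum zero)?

3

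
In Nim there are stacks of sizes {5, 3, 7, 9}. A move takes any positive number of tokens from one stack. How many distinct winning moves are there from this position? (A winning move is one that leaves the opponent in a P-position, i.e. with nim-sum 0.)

1

Compute the nim-sum pairwise:
5 XOR 3 = 6
6 XOR 7 = 1
1 XOR 9 = 8
The overall nim-sum is X = 8. A stack of size p has a winning move iff p XOR X < p (reduce it to p XOR X).
  5: 5 XOR 8 = 13 ≥ 5 — no move.
  3: 3 XOR 8 = 11 ≥ 3 — no move.
  7: 7 XOR 8 = 15 ≥ 7 — no move.
  9: 9 XOR 8 = 1 < 9 — winning move (to 1).
That gives 1 winning move.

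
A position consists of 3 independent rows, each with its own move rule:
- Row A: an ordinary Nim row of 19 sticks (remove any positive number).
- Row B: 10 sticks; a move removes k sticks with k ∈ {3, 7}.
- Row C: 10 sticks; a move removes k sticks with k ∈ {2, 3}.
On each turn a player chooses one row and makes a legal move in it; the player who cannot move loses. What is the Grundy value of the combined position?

19

Row A is a plain Nim row of size 19, so its Grundy value is 19.
For row B, compute g(0), g(1), … with moves {3, 7}:
k:     0  1  2  3  4  5  6  7  8  9 10
g(k):  0  0  0  1  1  1  0  2  2  1  0
So g(10) = 0.
Grundy values for row C (subtraction set {2, 3}):
k:     0  1  2  3  4  5  6  7  8  9 10
g(k):  0  0  1  1  2  0  0  1  1  2  0
So g(10) = 0.
The value of a disjunctive sum is the nim-sum of the parts.
Combined value = 19 ⊕ 0 ⊕ 0 = 19.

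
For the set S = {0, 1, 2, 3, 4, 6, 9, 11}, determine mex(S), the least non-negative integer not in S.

5

The values 0, 1, 2, 3, 4 are all present; 5 is the first non-negative integer missing from the set.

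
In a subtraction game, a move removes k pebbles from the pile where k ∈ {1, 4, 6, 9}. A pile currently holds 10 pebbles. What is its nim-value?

0

Build the Grundy sequence with g(k) = mex{g(k−s) : s ∈ {1, 4, 6, 9}, s ≤ k}:
k:     0  1  2  3  4  5  6  7  8  9 10
g(k):  0  1  0  1  2  0  1  0  1  2  0
So g(10) = 0.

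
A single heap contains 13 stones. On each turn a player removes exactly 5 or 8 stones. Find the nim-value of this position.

0

Build the Grundy sequence with g(k) = mex{g(k−s) : s ∈ {5, 8}, s ≤ k}:
k:     0  1  2  3  4  5  6  7  8  9 10 11 12 13
g(k):  0  0  0  0  0  1  1  1  1  1  2  2  2  0
So g(13) = 0.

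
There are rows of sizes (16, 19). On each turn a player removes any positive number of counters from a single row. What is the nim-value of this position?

3

Nim-sum: 16 XOR 19 = 3.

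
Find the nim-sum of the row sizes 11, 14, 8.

13

In binary:
  1011  (11)
  1110  (14)
  1000  (8)
  ----
  1101  (13)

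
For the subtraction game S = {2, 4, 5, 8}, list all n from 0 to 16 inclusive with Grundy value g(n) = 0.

0, 1, 7, 10, 13, 16

Grundy values for subtraction set {2, 4, 5, 8}:
k:     0  1  2  3  4  5  6  7  8  9 10 11 12 13 14 15 16
g(k):  0  0  1  1  2  2  3  0  4  1  0  2  1  0  2  1  0
The P-positions (g = 0) in 0..16 are 0, 1, 7, 10, 13, 16.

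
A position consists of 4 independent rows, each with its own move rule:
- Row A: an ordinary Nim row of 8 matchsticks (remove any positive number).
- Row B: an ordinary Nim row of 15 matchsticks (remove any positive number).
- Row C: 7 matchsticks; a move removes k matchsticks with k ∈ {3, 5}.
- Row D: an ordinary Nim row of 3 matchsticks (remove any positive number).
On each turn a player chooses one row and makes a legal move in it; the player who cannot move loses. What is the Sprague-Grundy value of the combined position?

6

Row A is a plain Nim row of size 8, so its Grundy value is 8.
Row B is a plain Nim row of size 15, so its Grundy value is 15.
For row C, compute g(0), g(1), … with moves {3, 5}:
k:     0  1  2  3  4  5  6  7
g(k):  0  0  0  1  1  1  2  2
So g(7) = 2.
Row D is a plain Nim row of size 3, so its Grundy value is 3.
By the Sprague-Grundy theorem, the Grundy value of a sum of independent games is the XOR of the component values.
Combined value = 8 XOR 15 XOR 2 XOR 3 = 6.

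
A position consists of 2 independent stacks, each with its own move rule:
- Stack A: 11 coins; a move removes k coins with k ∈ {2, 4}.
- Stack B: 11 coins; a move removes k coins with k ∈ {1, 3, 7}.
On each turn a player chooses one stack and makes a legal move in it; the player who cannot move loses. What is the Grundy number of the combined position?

For stack A, compute g(0), g(1), … with moves {2, 4}:
g(0) = mex{} = 0
g(1) = mex{} = 0
g(2) = mex{0} = 1
g(3) = mex{0} = 1
g(4) = mex{0,1} = 2
g(5) = mex{0,1} = 2
g(6) = mex{1,2} = 0
g(7) = mex{1,2} = 0
g(8) = mex{0,2} = 1
g(9) = mex{0,2} = 1
g(10) = mex{0,1} = 2
g(11) = mex{0,1} = 2
So g(11) = 2.
For stack B, compute g(0), g(1), … with moves {1, 3, 7}:
g(0) = mex{} = 0
g(1) = mex{0} = 1
g(2) = mex{1} = 0
g(3) = mex{0} = 1
g(4) = mex{1} = 0
g(5) = mex{0} = 1
g(6) = mex{1} = 0
g(7) = mex{0} = 1
g(8) = mex{1} = 0
g(9) = mex{0} = 1
g(10) = mex{1} = 0
g(11) = mex{0} = 1
So g(11) = 1.
The value of a disjunctive sum is the nim-sum of the parts.
Combined value = 2 ⊕ 1 = 3.

3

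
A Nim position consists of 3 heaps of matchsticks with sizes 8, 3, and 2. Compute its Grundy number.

9

Nim-sum: 8 ⊕ 3 ⊕ 2 = 9.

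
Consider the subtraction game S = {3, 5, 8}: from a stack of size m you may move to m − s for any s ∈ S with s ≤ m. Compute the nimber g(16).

1

Compute g(0), g(1), … for moves {3, 5, 8}:
k:     0  1  2  3  4  5  6  7  8  9 10 11 12 13 14 15 16
g(k):  0  0  0  1  1  1  2  2  2  3  3  0  0  0  1  1  1
So g(16) = 1.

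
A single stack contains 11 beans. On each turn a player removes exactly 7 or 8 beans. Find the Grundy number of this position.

1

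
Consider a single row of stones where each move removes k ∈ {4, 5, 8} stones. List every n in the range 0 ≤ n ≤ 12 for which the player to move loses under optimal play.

Grundy values for subtraction set {4, 5, 8}:
k:     0  1  2  3  4  5  6  7  8  9 10 11 12
g(k):  0  0  0  0  1  1  1  1  2  2  2  2  0
The P-positions (g = 0) in 0..12 are 0, 1, 2, 3, 12.

0, 1, 2, 3, 12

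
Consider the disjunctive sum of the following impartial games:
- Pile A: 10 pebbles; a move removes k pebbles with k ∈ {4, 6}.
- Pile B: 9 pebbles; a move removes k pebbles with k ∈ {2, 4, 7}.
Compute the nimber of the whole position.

0

Build the Grundy sequence for pile A with g(k) = mex{g(k−s) : s ∈ {4, 6}, s ≤ k}:
k:     0  1  2  3  4  5  6  7  8  9 10
g(k):  0  0  0  0  1  1  1  1  2  2  0
So g(10) = 0.
For pile B, compute g(0), g(1), … with moves {2, 4, 7}:
k:     0  1  2  3  4  5  6  7  8  9
g(k):  0  0  1  1  2  2  0  3  1  0
So g(9) = 0.
By the Sprague-Grundy theorem, the Grundy value of a sum of independent games is the XOR of the component values.
Combined value = 0 ⊕ 0 = 0.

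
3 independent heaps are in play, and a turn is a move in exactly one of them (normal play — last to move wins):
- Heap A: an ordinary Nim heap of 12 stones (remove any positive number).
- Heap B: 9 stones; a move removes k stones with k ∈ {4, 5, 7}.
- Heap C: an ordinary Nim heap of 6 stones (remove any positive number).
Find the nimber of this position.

8

Heap A is a plain Nim heap of size 12, so its Grundy value is 12.
For heap B, compute g(0), g(1), … with moves {4, 5, 7}:
g(0) = mex{} = 0
g(1) = mex{} = 0
g(2) = mex{} = 0
g(3) = mex{} = 0
g(4) = mex{0} = 1
g(5) = mex{0} = 1
g(6) = mex{0} = 1
g(7) = mex{0} = 1
g(8) = mex{0,1} = 2
g(9) = mex{0,1} = 2
So g(9) = 2.
Heap C is a plain Nim heap of size 6, so its Grundy value is 6.
By the Sprague-Grundy theorem, the Grundy value of a sum of independent games is the XOR of the component values.
Combined value = 12 ⊕ 2 ⊕ 6 = 8.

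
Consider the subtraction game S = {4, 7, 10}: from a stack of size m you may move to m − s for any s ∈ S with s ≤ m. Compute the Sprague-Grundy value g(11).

2

Build the Grundy sequence with g(k) = mex{g(k−s) : s ∈ {4, 7, 10}, s ≤ k}:
k:     0  1  2  3  4  5  6  7  8  9 10 11
g(k):  0  0  0  0  1  1  1  1  2  2  2  2
So g(11) = 2.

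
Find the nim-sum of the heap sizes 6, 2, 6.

Nim-sum: 6 ^ 2 ^ 6 = 2.

2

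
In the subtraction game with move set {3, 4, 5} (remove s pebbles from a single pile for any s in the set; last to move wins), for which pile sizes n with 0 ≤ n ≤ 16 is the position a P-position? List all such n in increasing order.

Compute g(0), g(1), … for moves {3, 4, 5}:
k:     0  1  2  3  4  5  6  7  8  9 10 11 12 13 14 15 16
g(k):  0  0  0  1  1  1  2  2  0  0  0  1  1  1  2  2  0
The P-positions (g = 0) in 0..16 are 0, 1, 2, 8, 9, 10, 16.

0, 1, 2, 8, 9, 10, 16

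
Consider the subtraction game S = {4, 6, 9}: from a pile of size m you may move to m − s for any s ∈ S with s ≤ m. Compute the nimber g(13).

0

Grundy values for subtraction set {4, 6, 9}:
k:     0  1  2  3  4  5  6  7  8  9 10 11 12 13
g(k):  0  0  0  0  1  1  1  1  2  2  2  2  3  0
So g(13) = 0.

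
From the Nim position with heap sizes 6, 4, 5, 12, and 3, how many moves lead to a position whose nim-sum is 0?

Compute the nim-sum pairwise:
6 ⊕ 4 = 2
2 ⊕ 5 = 7
7 ⊕ 12 = 11
11 ⊕ 3 = 8
The overall nim-sum is X = 8. A heap of size p has a winning move iff p XOR X < p (reduce it to p XOR X).
  6: 6 XOR 8 = 14 ≥ 6 — no move.
  4: 4 XOR 8 = 12 ≥ 4 — no move.
  5: 5 XOR 8 = 13 ≥ 5 — no move.
  12: 12 XOR 8 = 4 < 12 — winning move (to 4).
  3: 3 XOR 8 = 11 ≥ 3 — no move.
That gives 1 winning move.

1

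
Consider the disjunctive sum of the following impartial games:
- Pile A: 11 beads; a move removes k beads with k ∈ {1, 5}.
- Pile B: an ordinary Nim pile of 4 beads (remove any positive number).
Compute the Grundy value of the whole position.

For pile A, compute g(0), g(1), … with moves {1, 5}:
g(0) = mex{} = 0
g(1) = mex{0} = 1
g(2) = mex{1} = 0
g(3) = mex{0} = 1
g(4) = mex{1} = 0
g(5) = mex{0} = 1
g(6) = mex{1} = 0
g(7) = mex{0} = 1
g(8) = mex{1} = 0
g(9) = mex{0} = 1
g(10) = mex{1} = 0
g(11) = mex{0} = 1
So g(11) = 1.
Pile B is a plain Nim pile of size 4, so its Grundy value is 4.
The value of a disjunctive sum is the nim-sum of the parts.
Combined value = 1 XOR 4 = 5.

5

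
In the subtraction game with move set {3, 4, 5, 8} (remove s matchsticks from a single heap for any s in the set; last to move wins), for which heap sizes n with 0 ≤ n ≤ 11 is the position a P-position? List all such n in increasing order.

Compute g(0), g(1), … for moves {3, 4, 5, 8}:
k:     0  1  2  3  4  5  6  7  8  9 10 11
g(k):  0  0  0  1  1  1  2  2  2  3  3  0
The P-positions (g = 0) in 0..11 are 0, 1, 2, 11.

0, 1, 2, 11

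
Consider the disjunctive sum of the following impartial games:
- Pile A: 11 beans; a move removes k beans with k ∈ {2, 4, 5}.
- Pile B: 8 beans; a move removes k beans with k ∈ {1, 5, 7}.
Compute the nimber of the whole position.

2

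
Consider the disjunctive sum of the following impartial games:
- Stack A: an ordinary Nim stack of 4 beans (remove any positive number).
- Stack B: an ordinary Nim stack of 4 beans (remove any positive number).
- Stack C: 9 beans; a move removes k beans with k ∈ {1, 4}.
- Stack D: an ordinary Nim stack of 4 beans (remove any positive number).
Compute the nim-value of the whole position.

6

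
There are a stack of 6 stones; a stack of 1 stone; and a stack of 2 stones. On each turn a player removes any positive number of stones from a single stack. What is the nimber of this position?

Compute the nim-sum pairwise:
6 ^ 1 = 7
7 ^ 2 = 5

5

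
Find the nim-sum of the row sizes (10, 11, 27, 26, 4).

4

Write each in binary and XOR column by column:
  01010  (10)
  01011  (11)
  11011  (27)
  11010  (26)
  00100  (4)
  -----
  00100  (4)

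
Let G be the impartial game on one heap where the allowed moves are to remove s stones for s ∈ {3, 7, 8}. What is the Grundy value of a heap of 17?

Compute g(0), g(1), … for moves {3, 7, 8}:
k:     0  1  2  3  4  5  6  7  8  9 10 11 12 13 14 15 16 17
g(k):  0  0  0  1  1  1  0  2  2  1  3  0  0  2  1  1  0  0
So g(17) = 0.

0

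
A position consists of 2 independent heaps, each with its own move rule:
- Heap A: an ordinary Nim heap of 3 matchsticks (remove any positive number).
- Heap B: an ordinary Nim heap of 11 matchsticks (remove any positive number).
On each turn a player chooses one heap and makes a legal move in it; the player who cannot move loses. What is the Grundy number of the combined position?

8

Heap A is a plain Nim heap of size 3, so its Grundy value is 3.
Heap B is a plain Nim heap of size 11, so its Grundy value is 11.
By the Sprague-Grundy theorem, the Grundy value of a sum of independent games is the XOR of the component values.
Combined value = 3 ⊕ 11 = 8.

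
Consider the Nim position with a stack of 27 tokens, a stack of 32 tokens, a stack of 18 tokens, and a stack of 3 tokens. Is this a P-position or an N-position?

N-position

Write each in binary and XOR column by column:
  011011  (27)
  100000  (32)
  010010  (18)
  000011  (3)
  ------
  101010  (42)
The nim-sum is 42 ≠ 0, so this is an N-position: the player to move can win.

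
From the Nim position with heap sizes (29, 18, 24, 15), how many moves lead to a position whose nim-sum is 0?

Compute the nim-sum pairwise:
29 ⊕ 18 = 15
15 ⊕ 24 = 23
23 ⊕ 15 = 24
The overall nim-sum is X = 24. A heap of size p has a winning move iff p XOR X < p (reduce it to p XOR X).
  29: 29 XOR 24 = 5 < 29 — winning move (to 5).
  18: 18 XOR 24 = 10 < 18 — winning move (to 10).
  24: 24 XOR 24 = 0 < 24 — winning move (to 0).
  15: 15 XOR 24 = 23 ≥ 15 — no move.
That gives 3 winning moves.

3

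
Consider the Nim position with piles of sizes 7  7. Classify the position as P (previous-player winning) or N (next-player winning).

P-position

Nim-sum: 7 XOR 7 = 0.
The nim-sum is 0, so this is a P-position: the player to move is in a losing position under optimal play.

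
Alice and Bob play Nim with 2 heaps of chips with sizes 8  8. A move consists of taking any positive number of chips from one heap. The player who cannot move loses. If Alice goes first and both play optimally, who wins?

Bob wins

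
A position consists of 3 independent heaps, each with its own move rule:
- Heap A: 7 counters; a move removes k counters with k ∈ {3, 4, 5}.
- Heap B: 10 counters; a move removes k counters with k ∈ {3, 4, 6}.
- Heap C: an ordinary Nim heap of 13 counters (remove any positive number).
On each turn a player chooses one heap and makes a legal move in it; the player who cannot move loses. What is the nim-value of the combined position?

Grundy values for heap A (subtraction set {3, 4, 5}):
g(0) = mex{} = 0
g(1) = mex{} = 0
g(2) = mex{} = 0
g(3) = mex{0} = 1
g(4) = mex{0} = 1
g(5) = mex{0} = 1
g(6) = mex{0,1} = 2
g(7) = mex{0,1} = 2
So g(7) = 2.
Grundy values for heap B (subtraction set {3, 4, 6}):
k:     0  1  2  3  4  5  6  7  8  9 10
g(k):  0  0  0  1  1  1  2  2  2  0  0
So g(10) = 0.
Heap C is a plain Nim heap of size 13, so its Grundy value is 13.
The value of a disjunctive sum is the nim-sum of the parts.
Combined value = 2 ⊕ 0 ⊕ 13 = 15.

15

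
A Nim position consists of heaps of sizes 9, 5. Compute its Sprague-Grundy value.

Compute the nim-sum pairwise:
9 ^ 5 = 12

12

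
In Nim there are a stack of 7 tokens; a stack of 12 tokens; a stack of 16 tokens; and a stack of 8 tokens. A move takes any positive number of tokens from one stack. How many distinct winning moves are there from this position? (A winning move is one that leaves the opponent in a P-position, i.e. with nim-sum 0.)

Nim-sum: 7 ^ 12 ^ 16 ^ 8 = 19.
The overall nim-sum is X = 19. A stack of size p has a winning move iff p XOR X < p (reduce it to p XOR X).
  7: 7 XOR 19 = 20 ≥ 7 — no move.
  12: 12 XOR 19 = 31 ≥ 12 — no move.
  16: 16 XOR 19 = 3 < 16 — winning move (to 3).
  8: 8 XOR 19 = 27 ≥ 8 — no move.
That gives 1 winning move.

1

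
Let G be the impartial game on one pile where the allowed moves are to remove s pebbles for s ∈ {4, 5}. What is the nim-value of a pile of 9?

Compute g(0), g(1), … for moves {4, 5}:
k:     0  1  2  3  4  5  6  7  8  9
g(k):  0  0  0  0  1  1  1  1  2  0
So g(9) = 0.

0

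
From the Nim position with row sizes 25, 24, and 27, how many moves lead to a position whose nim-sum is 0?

3

Nim-sum: 25 ⊕ 24 ⊕ 27 = 26.
The overall nim-sum is X = 26. A row of size p has a winning move iff p XOR X < p (reduce it to p XOR X).
  25: 25 XOR 26 = 3 < 25 — winning move (to 3).
  24: 24 XOR 26 = 2 < 24 — winning move (to 2).
  27: 27 XOR 26 = 1 < 27 — winning move (to 1).
That gives 3 winning moves.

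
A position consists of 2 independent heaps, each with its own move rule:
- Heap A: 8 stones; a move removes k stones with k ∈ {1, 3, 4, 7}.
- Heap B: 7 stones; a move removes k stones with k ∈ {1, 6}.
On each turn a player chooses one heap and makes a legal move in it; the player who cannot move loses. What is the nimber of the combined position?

0

Build the Grundy sequence for heap A with g(k) = mex{g(k−s) : s ∈ {1, 3, 4, 7}, s ≤ k}:
g(0) = mex{} = 0
g(1) = mex{0} = 1
g(2) = mex{1} = 0
g(3) = mex{0} = 1
g(4) = mex{0,1} = 2
g(5) = mex{0,1,2} = 3
g(6) = mex{0,1,3} = 2
g(7) = mex{0,1,2} = 3
g(8) = mex{1,2,3} = 0
So g(8) = 0.
Build the Grundy sequence for heap B with g(k) = mex{g(k−s) : s ∈ {1, 6}, s ≤ k}:
k:     0  1  2  3  4  5  6  7
g(k):  0  1  0  1  0  1  2  0
So g(7) = 0.
The value of a disjunctive sum is the nim-sum of the parts.
Combined value = 0 XOR 0 = 0.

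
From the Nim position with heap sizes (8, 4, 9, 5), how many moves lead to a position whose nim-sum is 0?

Write each in binary and XOR column by column:
  1000  (8)
  0100  (4)
  1001  (9)
  0101  (5)
  ----
  0000  (0)
The nim-sum is already 0, so every move leaves a nonzero nim-sum — there are no winning moves.

0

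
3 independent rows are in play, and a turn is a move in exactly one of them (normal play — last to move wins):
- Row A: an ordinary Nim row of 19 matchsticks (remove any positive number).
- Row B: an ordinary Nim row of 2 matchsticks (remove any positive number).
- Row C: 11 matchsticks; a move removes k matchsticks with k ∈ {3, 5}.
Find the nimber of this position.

16

Row A is a plain Nim row of size 19, so its Grundy value is 19.
Row B is a plain Nim row of size 2, so its Grundy value is 2.
For row C, compute g(0), g(1), … with moves {3, 5}:
g(0) = mex{} = 0
g(1) = mex{} = 0
g(2) = mex{} = 0
g(3) = mex{0} = 1
g(4) = mex{0} = 1
g(5) = mex{0} = 1
g(6) = mex{0,1} = 2
g(7) = mex{0,1} = 2
g(8) = mex{1} = 0
g(9) = mex{1,2} = 0
g(10) = mex{1,2} = 0
g(11) = mex{0,2} = 1
So g(11) = 1.
The value of a disjunctive sum is the nim-sum of the parts.
Combined value = 19 XOR 2 XOR 1 = 16.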